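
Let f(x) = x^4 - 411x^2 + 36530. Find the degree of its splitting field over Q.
[K : Q] = 4

Solving the quadratic in x^2: x^2 = (411 ± √(411^2 - 4·36530))/2 = (411 ± √22801)/2 = (411 ± 151)/2, giving x^2 = 281 or x^2 = 130. So f(x) = (x^2 - 281)(x^2 - 130) and the roots of f are ±√281, ±√130. Hence the splitting field is K = Q(√281, √130). Since 281 and 130 are distinct squarefree integers > 1, their product 36530 is not a perfect square, so √130 ∉ Q(√281). By the tower law [K:Q] = [Q(√281,√130):Q(√281)] · [Q(√281):Q] = 2 · 2 = 4.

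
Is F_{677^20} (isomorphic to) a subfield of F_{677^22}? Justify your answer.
No: F_{677^20} is not a subfield of F_{677^22}

F_{p^m} embeds in F_{p^n} iff m | n. Here 20 ∤ 22 (since 22 = 1·20 + 2 with remainder 2 ≠ 0), so F_{677^20} is not a subfield of F_{677^22}. Equivalently: if it were, the tower law would give 20 = [F_{677^20}:F_677] dividing [F_{677^22}:F_677] = 22, contradiction.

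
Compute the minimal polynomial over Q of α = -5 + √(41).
m_α(x) = x^2 + 10x - 16

From α + 5 = √(41), squaring gives (α + 5)^2 = 41, i.e. α^2 + 10α + 25 = 41, so α^2 + 10α - 16 = 0. The discriminant of x^2 + 10x - 16 is (10)^2 - 4·(-16) = 100 + 64 = 164, and 4·(41) is not a perfect square in Q since 41 is squarefree and ≠ 1. Hence x^2 + 10x - 16 is irreducible over Q and is the minimal polynomial of α.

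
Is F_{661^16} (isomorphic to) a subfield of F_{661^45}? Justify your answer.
No: F_{661^16} is not a subfield of F_{661^45}

F_{p^m} embeds in F_{p^n} iff m | n. Here 16 ∤ 45 (since 45 = 2·16 + 13 with remainder 13 ≠ 0), so F_{661^16} is not a subfield of F_{661^45}. Equivalently: if it were, the tower law would give 16 = [F_{661^16}:F_661] dividing [F_{661^45}:F_661] = 45, contradiction.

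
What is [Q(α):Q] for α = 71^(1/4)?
[Q(α):Q] = 4

α is a root of x^4 - 71. By Eisenstein's criterion at the prime p = 71 (which divides the constant term 71 but p^2 = 5041 does not, since 71 is squarefree), x^4 - 71 is irreducible over Q. Hence [Q(α):Q] = 4.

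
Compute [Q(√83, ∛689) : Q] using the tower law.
[Q(√83, ∛689) : Q] = 6

Let L = Q(√83, ∛689). Since Q(√83) ⊂ L and [Q(√83):Q] = 2, the tower law gives 2 | [L:Q]. Likewise Q(∛689) ⊂ L with [Q(∛689):Q] = 3 (because 689 is not a perfect cube), so 3 | [L:Q]. As gcd(2,3) = 1, [L:Q] is divisible by 6. Conversely L is generated over Q by √83 and ∛689, so [L:Q] ≤ 2·3 = 6. Therefore [Q(√83, ∛689) : Q] = 6.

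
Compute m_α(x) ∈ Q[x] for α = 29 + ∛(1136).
m_α(x) = x^3 - 87x^2 + 2523x - 25525

Set β = α - 29 = ∛(1136), so β^3 = 1136. Then (α - 29)^3 - 1136 = 0, i.e. α is a root of g(x) = (x - 29)^3 - 1136 = x^3 - 87x^2 + 2523x - 25525. Since g(x) = h(x - 29) where h(x) = x^3 - 1136, and h is irreducible over Q (because 1136 is not a perfect cube, so h has no rational root, and a monic cubic with no rational root is irreducible), g is also irreducible (irreducibility is preserved under the substitution x → x - 29). Hence m_α(x) = x^3 - 87x^2 + 2523x - 25525.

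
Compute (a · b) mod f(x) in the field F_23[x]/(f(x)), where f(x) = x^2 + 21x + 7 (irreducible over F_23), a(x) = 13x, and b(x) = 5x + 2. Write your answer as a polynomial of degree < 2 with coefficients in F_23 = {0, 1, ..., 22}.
a · b ≡ 18x + 5 (mod f(x))

Multiply in F_23[x]: a(x)·b(x) = (13x)·(5x + 2) = 19x^2 + 3x. This has degree ≥ 2, so divide by f(x) over F_23: 19x^2 + 3x = (19)·(x^2 + 21x + 7) + (18x + 5). Hence a·b ≡ 18x + 5 (mod f). (F_23[x]/(f) is a field with 23^2 = 529 elements since f is irreducible of degree 2.)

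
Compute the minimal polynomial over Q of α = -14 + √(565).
m_α(x) = x^2 + 28x - 369

From α + 14 = √(565), squaring gives (α + 14)^2 = 565, i.e. α^2 + 28α + 196 = 565, so α^2 + 28α - 369 = 0. The discriminant of x^2 + 28x - 369 is (28)^2 - 4·(-369) = 784 + 1476 = 2260, and 4·(565) is not a perfect square in Q since 565 is squarefree and ≠ 1. Hence x^2 + 28x - 369 is irreducible over Q and is the minimal polynomial of α.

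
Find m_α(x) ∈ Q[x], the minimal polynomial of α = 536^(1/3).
m_α(x) = x^3 - 536

α satisfies α^3 = 536, so x^3 - 536 annihilates α. By the rational root test, a rational root p/q (in lowest terms) of x^3 - 536 would satisfy p^3 = 536 q^3, forcing q = 1 and p^3 = 536; but 536 is not a perfect cube, contradiction. A monic cubic over Q with no rational root is irreducible (any nontrivial factorization would include a linear factor). Hence x^3 - 536 is the minimal polynomial of α, and in particular [Q(α):Q] = 3.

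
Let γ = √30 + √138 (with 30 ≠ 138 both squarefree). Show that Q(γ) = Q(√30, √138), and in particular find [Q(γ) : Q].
[Q(γ) : Q] = 4 (equivalently, Q(γ) = Q(√30, √138))

Obviously Q(γ) ⊆ Q(√30, √138), and [Q(√30, √138):Q] = 4 (since 30, 138 are distinct squarefree integers > 1 with 4140 not a perfect square). To show equality we compute the minimal polynomial of γ. From γ = √30 + √138: γ^2 = 30 + 2√(4140) + 138 = 168 + 2√(4140), so γ^2 - 168 = 2√(4140); squaring, (γ^2 - 168)^2 = 4·4140, i.e. γ^4 - 336γ^2 + 28224 - 16560 = 0, i.e. γ^4 - 336γ^2 + 11664 = 0. So γ is a root of x^4 - 336x^2 + 11664. This polynomial is irreducible over Q: it has no rational root (each ±√30 ± √138 is irrational), and any factorization into two quadratics over Q would force √(4140) ∈ Q (pairing opposite roots) or √30, √138 ∈ Q (other pairings), all impossible. Hence [Q(γ):Q] = 4 = [Q(√30, √138):Q], so Q(γ) = Q(√30, √138).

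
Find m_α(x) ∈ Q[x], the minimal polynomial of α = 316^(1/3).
m_α(x) = x^3 - 316

α satisfies α^3 = 316, so x^3 - 316 annihilates α. By the rational root test, a rational root p/q (in lowest terms) of x^3 - 316 would satisfy p^3 = 316 q^3, forcing q = 1 and p^3 = 316; but 316 is not a perfect cube, contradiction. A monic cubic over Q with no rational root is irreducible (any nontrivial factorization would include a linear factor). Hence x^3 - 316 is the minimal polynomial of α, and in particular [Q(α):Q] = 3.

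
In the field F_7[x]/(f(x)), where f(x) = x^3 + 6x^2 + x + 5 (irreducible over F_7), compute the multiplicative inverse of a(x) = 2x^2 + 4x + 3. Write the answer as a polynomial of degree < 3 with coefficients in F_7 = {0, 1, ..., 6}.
a(x)^(-1) ≡ 2x^2 + 6x + 3 (mod f(x))

Since f is irreducible over F_7, F_7[x]/(f) is a field and a(x) ≠ 0 has an inverse. Apply the extended Euclidean algorithm to f(x) and a(x) in F_7[x]: f(x) = (4x + 2)·a(x) + (2x + 6);  a(x) = (x + 6)·(2x + 6) + (2). The last nonzero remainder is the constant 2 = gcd(f, a) in F_7. Back-substituting through the division chain expresses 2 = s(x)·a(x) + t(x)·f(x) with s(x) ≡ 4x^2 + 5x + 6 (mod f), so (4x^2 + 5x + 6)·a(x) ≡ 2 (mod f). Multiplying by 2^(-1) ≡ 4 in F_7 gives a(x)^(-1) ≡ 4·(4x^2 + 5x + 6) ≡ 2x^2 + 6x + 3 (mod f). Check: (2x^2 + 4x + 3)·(2x^2 + 6x + 3) = 4x^4 + 6x^3 + x^2 + 2x + 2 ≡ 1 (mod x^3 + 6x^2 + x + 5).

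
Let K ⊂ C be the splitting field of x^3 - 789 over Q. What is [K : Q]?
[K : Q] = 6

The roots of x^3 - 789 are ∛789, ω∛789, ω^2∛789 where ω = e^(2πi/3) is a primitive cube root of unity, so K = Q(∛789, ω). Now [Q(∛789):Q] = 3 (since 789 is not a perfect cube, x^3 - 789 is irreducible) and [Q(ω):Q] = 2. Both 2 and 3 divide [K:Q], and [K:Q] ≤ 3·2 = 6, so [K:Q] = 6. (Equivalently: Q(∛789) ⊂ R but ω ∉ R, so [K : Q(∛789)] = 2.)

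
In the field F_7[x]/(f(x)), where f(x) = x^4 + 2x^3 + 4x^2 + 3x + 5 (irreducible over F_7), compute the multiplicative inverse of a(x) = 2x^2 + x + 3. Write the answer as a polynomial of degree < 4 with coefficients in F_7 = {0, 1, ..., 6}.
a(x)^(-1) ≡ 3x^3 + 2x + 4 (mod f(x))

Since f is irreducible over F_7, F_7[x]/(f) is a field and a(x) ≠ 0 has an inverse. Apply the extended Euclidean algorithm to f(x) and a(x) in F_7[x]: f(x) = (4x^2 + 6x)·a(x) + (6x + 5);  a(x) = (5x + 3)·(6x + 5) + (2). The last nonzero remainder is the constant 2 = gcd(f, a) in F_7. Back-substituting through the division chain expresses 2 = s(x)·a(x) + t(x)·f(x) with s(x) ≡ 6x^3 + 4x + 1 (mod f), so (6x^3 + 4x + 1)·a(x) ≡ 2 (mod f). Multiplying by 2^(-1) ≡ 4 in F_7 gives a(x)^(-1) ≡ 4·(6x^3 + 4x + 1) ≡ 3x^3 + 2x + 4 (mod f). Check: (2x^2 + x + 3)·(3x^3 + 2x + 4) = 6x^5 + 3x^4 + 6x^3 + 3x^2 + 3x + 5 ≡ 1 (mod x^4 + 2x^3 + 4x^2 + 3x + 5).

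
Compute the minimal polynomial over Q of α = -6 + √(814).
m_α(x) = x^2 + 12x - 778

From α + 6 = √(814), squaring gives (α + 6)^2 = 814, i.e. α^2 + 12α + 36 = 814, so α^2 + 12α - 778 = 0. The discriminant of x^2 + 12x - 778 is (12)^2 - 4·(-778) = 144 + 3112 = 3256, and 4·(814) is not a perfect square in Q since 814 is squarefree and ≠ 1. Hence x^2 + 12x - 778 is irreducible over Q and is the minimal polynomial of α.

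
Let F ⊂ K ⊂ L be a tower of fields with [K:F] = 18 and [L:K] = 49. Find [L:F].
[L:F] = 882

The tower law says that for any tower of field extensions F ⊂ K ⊂ L with finite degrees, [L:F] = [L:K] · [K:F]. Here this gives [L:F] = 49 · 18 = 882.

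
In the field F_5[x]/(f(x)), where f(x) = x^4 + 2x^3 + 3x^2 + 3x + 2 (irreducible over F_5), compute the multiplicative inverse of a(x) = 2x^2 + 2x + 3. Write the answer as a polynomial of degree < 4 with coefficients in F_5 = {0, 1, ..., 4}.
a(x)^(-1) ≡ 2x^3 + 4x^2 + 3x + 3 (mod f(x))

Since f is irreducible over F_5, F_5[x]/(f) is a field and a(x) ≠ 0 has an inverse. Apply the extended Euclidean algorithm to f(x) and a(x) in F_5[x]: f(x) = (3x^2 + 3x + 4)·a(x) + (x);  a(x) = (2x + 2)·(x) + (3). The last nonzero remainder is the constant 3 = gcd(f, a) in F_5. Back-substituting through the division chain expresses 3 = s(x)·a(x) + t(x)·f(x) with s(x) ≡ x^3 + 2x^2 + 4x + 4 (mod f), so (x^3 + 2x^2 + 4x + 4)·a(x) ≡ 3 (mod f). Multiplying by 3^(-1) ≡ 2 in F_5 gives a(x)^(-1) ≡ 2·(x^3 + 2x^2 + 4x + 4) ≡ 2x^3 + 4x^2 + 3x + 3 (mod f). Check: (2x^2 + 2x + 3)·(2x^3 + 4x^2 + 3x + 3) = 4x^5 + 2x^4 + 4x^2 + 4 ≡ 1 (mod x^4 + 2x^3 + 3x^2 + 3x + 2).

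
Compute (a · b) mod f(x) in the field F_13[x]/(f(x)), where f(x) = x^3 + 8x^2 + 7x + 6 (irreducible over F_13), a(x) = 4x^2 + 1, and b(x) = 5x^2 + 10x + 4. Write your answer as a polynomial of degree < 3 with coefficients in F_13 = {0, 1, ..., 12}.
a · b ≡ 9x^2 + 2x + 9 (mod f(x))

Multiply in F_13[x]: a(x)·b(x) = (4x^2 + 1)·(5x^2 + 10x + 4) = 7x^4 + x^3 + 8x^2 + 10x + 4. This has degree ≥ 3, so divide by f(x) over F_13: 7x^4 + x^3 + 8x^2 + 10x + 4 = (7x + 10)·(x^3 + 8x^2 + 7x + 6) + (9x^2 + 2x + 9). Hence a·b ≡ 9x^2 + 2x + 9 (mod f). (F_13[x]/(f) is a field with 13^3 = 2197 elements since f is irreducible of degree 3.)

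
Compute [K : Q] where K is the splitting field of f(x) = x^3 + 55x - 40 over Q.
[K : Q] = 6

By the rational root test, any rational root of the monic integer polynomial f(x) = x^3 + 55x - 40 must be an integer dividing the constant term -40, i.e. one of ±{1, 2, 4, 5, 8, 10, 20, 40}. Evaluating: f(1) = 16, f(-1) = -96, f(2) = 78, f(-2) = -158, f(4) = 244, f(-4) = -324, f(5) = 360, f(-5) = -440, f(8) = 912, f(-8) = -992, f(10) = 1510, f(-10) = -1590, f(20) = 9060, f(-20) = -9140, f(40) = 66160, f(-40) = -66240; none is 0, so f has no rational root and is therefore irreducible over Q (a cubic with no linear factor over a field is irreducible). For an irreducible cubic, the Galois group is A_3 or S_3 according as the discriminant disc(f) = -4a^3 - 27b^2 = -4·(55)^3 - 27·(-40)^2 = -708700 is or is not a square in Q. Here disc(f) = -708700 is not a perfect square in Q, so the Galois group of f over Q is not contained in A_3 and must be all of S_3. The splitting field has degree |S_3| = 6 over Q, so [K : Q] = 6.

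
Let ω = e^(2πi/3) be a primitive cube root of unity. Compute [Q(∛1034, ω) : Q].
[Q(∛1034, ω) : Q] = 6

[Q(∛1034):Q] = 3 (min poly x^3 - 1034, irreducible since 1034 is not a perfect cube). [Q(ω):Q] = 2 (min poly x^2 + x + 1). Since Q(∛1034) ⊂ R and ω ∉ R, we have ω ∉ Q(∛1034), so x^2 + x + 1 remains irreducible over Q(∛1034) and [Q(∛1034, ω) : Q(∛1034)] = 2. By the tower law, [Q(∛1034, ω) : Q] = 3 · 2 = 6. (In fact Q(∛1034, ω) is the splitting field of x^3 - 1034 over Q.)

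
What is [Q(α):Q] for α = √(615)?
[Q(α):Q] = 2

[Q(α):Q] equals the degree of the minimal polynomial of α. Here α^2 = 615 and x^2 - 615 is irreducible (d = 615 is squarefree, ≠ 1, hence not a square), so deg(m_α) = 2. Thus [Q(α):Q] = 2.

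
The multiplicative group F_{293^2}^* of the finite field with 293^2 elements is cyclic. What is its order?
|F_{293^2}^*| = 85848

F_{293^2} has 293^2 = 85849 elements; its multiplicative group consists of all nonzero elements, so |F_{293^2}^*| = 85849 - 1 = 85848. (It is cyclic since any finite subgroup of the multiplicative group of a field is cyclic.)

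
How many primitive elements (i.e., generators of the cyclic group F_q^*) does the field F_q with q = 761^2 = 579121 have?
There are φ(579120) = 145152 primitive elements

F_q^* is cyclic of order q - 1 = 579120. A cyclic group of order m has exactly φ(m) generators. Here m = 579120 = 2^4 · 3 · 5 · 19 · 127, so the number of primitive elements is φ(579120) = 145152.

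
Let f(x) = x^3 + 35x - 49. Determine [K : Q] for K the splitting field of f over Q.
[K : Q] = 6

By the rational root test, any rational root of the monic integer polynomial f(x) = x^3 + 35x - 49 must be an integer dividing the constant term -49, i.e. one of ±{1, 7, 49}. Evaluating: f(1) = -13, f(-1) = -85, f(7) = 539, f(-7) = -637, f(49) = 119315, f(-49) = -119413; none is 0, so f has no rational root and is therefore irreducible over Q (a cubic with no linear factor over a field is irreducible). For an irreducible cubic, the Galois group is A_3 or S_3 according as the discriminant disc(f) = -4a^3 - 27b^2 = -4·(35)^3 - 27·(-49)^2 = -236327 is or is not a square in Q. Here disc(f) = -236327 is not a perfect square in Q, so the Galois group of f over Q is not contained in A_3 and must be all of S_3. The splitting field has degree |S_3| = 6 over Q, so [K : Q] = 6.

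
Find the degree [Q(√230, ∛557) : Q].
[Q(√230, ∛557) : Q] = 6

Let L = Q(√230, ∛557). Since Q(√230) ⊂ L and [Q(√230):Q] = 2, the tower law gives 2 | [L:Q]. Likewise Q(∛557) ⊂ L with [Q(∛557):Q] = 3 (because 557 is not a perfect cube), so 3 | [L:Q]. As gcd(2,3) = 1, [L:Q] is divisible by 6. Conversely L is generated over Q by √230 and ∛557, so [L:Q] ≤ 2·3 = 6. Therefore [Q(√230, ∛557) : Q] = 6.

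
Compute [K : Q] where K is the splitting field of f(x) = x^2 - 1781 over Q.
[K : Q] = 2

f(x) = x^2 - 1781 factors as (x - √1781)(x + √1781). The splitting field is K = Q(√1781). Since 1781 is squarefree and > 1, it is not a perfect square, so x^2 - 1781 is irreducible over Q and [Q(√1781) : Q] = 2. Hence [K : Q] = 2.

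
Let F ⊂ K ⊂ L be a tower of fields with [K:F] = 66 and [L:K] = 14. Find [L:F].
[L:F] = 924

The tower law says that for any tower of field extensions F ⊂ K ⊂ L with finite degrees, [L:F] = [L:K] · [K:F]. Here this gives [L:F] = 14 · 66 = 924.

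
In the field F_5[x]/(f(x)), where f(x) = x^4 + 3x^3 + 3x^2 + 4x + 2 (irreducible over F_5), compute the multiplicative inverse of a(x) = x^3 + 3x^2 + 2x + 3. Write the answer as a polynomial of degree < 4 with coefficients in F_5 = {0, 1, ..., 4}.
a(x)^(-1) ≡ x^3 + 3 (mod f(x))

Since f is irreducible over F_5, F_5[x]/(f) is a field and a(x) ≠ 0 has an inverse. Apply the extended Euclidean algorithm to f(x) and a(x) in F_5[x]: f(x) = (x)·a(x) + (x^2 + x + 2);  a(x) = (x + 2)·(x^2 + x + 2) + (3x + 4);  (x^2 + x + 2) = (2x + 1)·(3x + 4) + (3). The last nonzero remainder is the constant 3 = gcd(f, a) in F_5. Back-substituting through the division chain expresses 3 = s(x)·a(x) + t(x)·f(x) with s(x) ≡ 3x^3 + 4 (mod f), so (3x^3 + 4)·a(x) ≡ 3 (mod f). Multiplying by 3^(-1) ≡ 2 in F_5 gives a(x)^(-1) ≡ 2·(3x^3 + 4) ≡ x^3 + 3 (mod f). Check: (x^3 + 3x^2 + 2x + 3)·(x^3 + 3) = x^6 + 3x^5 + 2x^4 + x^3 + 4x^2 + x + 4 ≡ 1 (mod x^4 + 3x^3 + 3x^2 + 4x + 2).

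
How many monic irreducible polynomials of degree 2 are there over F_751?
There are 281625 monic irreducible polynomials of degree 2 over F_751

Each element of F_{751^2} that lies in no proper subfield is a root of exactly one monic irreducible of degree 2 over F_751, and each such polynomial has 2 distinct roots in F_{751^2}. By Möbius inversion the count is N_751(2) = (1/2) Σ_{d|2} μ(2/d) · 751^d = (1/2)(μ(2)·751^1 + μ(1)·751^2) = 563250/2 = 281625.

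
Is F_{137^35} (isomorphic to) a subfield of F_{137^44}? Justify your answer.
No: F_{137^35} is not a subfield of F_{137^44}

F_{p^m} embeds in F_{p^n} iff m | n. Here 35 ∤ 44 (since 44 = 1·35 + 9 with remainder 9 ≠ 0), so F_{137^35} is not a subfield of F_{137^44}. Equivalently: if it were, the tower law would give 35 = [F_{137^35}:F_137] dividing [F_{137^44}:F_137] = 44, contradiction.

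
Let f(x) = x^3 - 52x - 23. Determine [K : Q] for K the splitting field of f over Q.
[K : Q] = 6

By the rational root test, any rational root of the monic integer polynomial f(x) = x^3 - 52x - 23 must be an integer dividing the constant term -23, i.e. one of ±{1, 23}. Evaluating: f(1) = -74, f(-1) = 28, f(23) = 10948, f(-23) = -10994; none is 0, so f has no rational root and is therefore irreducible over Q (a cubic with no linear factor over a field is irreducible). For an irreducible cubic, the Galois group is A_3 or S_3 according as the discriminant disc(f) = -4a^3 - 27b^2 = -4·(-52)^3 - 27·(-23)^2 = 548149 is or is not a square in Q. Here disc(f) = 548149 is not a perfect square in Q, so the Galois group of f over Q is not contained in A_3 and must be all of S_3. The splitting field has degree |S_3| = 6 over Q, so [K : Q] = 6.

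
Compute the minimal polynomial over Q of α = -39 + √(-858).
m_α(x) = x^2 + 78x + 2379

From α + 39 = √(-858), squaring gives (α + 39)^2 = -858, i.e. α^2 + 78α + 1521 = -858, so α^2 + 78α + 2379 = 0. The discriminant of x^2 + 78x + 2379 is (78)^2 - 4·(2379) = 6084 - 9516 = -3432, and 4·(-858) is not a perfect square in Q since -858 is squarefree and ≠ 1. Hence x^2 + 78x + 2379 is irreducible over Q and is the minimal polynomial of α.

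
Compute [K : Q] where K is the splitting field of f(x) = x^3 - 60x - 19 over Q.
[K : Q] = 6

By the rational root test, any rational root of the monic integer polynomial f(x) = x^3 - 60x - 19 must be an integer dividing the constant term -19, i.e. one of ±{1, 19}. Evaluating: f(1) = -78, f(-1) = 40, f(19) = 5700, f(-19) = -5738; none is 0, so f has no rational root and is therefore irreducible over Q (a cubic with no linear factor over a field is irreducible). For an irreducible cubic, the Galois group is A_3 or S_3 according as the discriminant disc(f) = -4a^3 - 27b^2 = -4·(-60)^3 - 27·(-19)^2 = 854253 is or is not a square in Q. Here disc(f) = 854253 is not a perfect square in Q, so the Galois group of f over Q is not contained in A_3 and must be all of S_3. The splitting field has degree |S_3| = 6 over Q, so [K : Q] = 6.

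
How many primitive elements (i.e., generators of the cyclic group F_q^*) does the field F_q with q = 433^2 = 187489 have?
There are φ(187488) = 51840 primitive elements

F_q^* is cyclic of order q - 1 = 187488. A cyclic group of order m has exactly φ(m) generators. Here m = 187488 = 2^5 · 3^3 · 7 · 31, so the number of primitive elements is φ(187488) = 51840.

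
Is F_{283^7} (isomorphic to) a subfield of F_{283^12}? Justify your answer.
No: F_{283^7} is not a subfield of F_{283^12}

F_{p^m} embeds in F_{p^n} iff m | n. Here 7 ∤ 12 (since 12 = 1·7 + 5 with remainder 5 ≠ 0), so F_{283^7} is not a subfield of F_{283^12}. Equivalently: if it were, the tower law would give 7 = [F_{283^7}:F_283] dividing [F_{283^12}:F_283] = 12, contradiction.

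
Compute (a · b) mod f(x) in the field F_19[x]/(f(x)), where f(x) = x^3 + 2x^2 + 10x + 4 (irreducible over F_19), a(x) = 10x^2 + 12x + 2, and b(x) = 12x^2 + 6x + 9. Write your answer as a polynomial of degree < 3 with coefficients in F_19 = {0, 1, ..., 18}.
a · b ≡ 8x^2 + 10 (mod f(x))

Multiply in F_19[x]: a(x)·b(x) = (10x^2 + 12x + 2)·(12x^2 + 6x + 9) = 6x^4 + 14x^3 + 15x^2 + 6x + 18. This has degree ≥ 3, so divide by f(x) over F_19: 6x^4 + 14x^3 + 15x^2 + 6x + 18 = (6x + 2)·(x^3 + 2x^2 + 10x + 4) + (8x^2 + 10). Hence a·b ≡ 8x^2 + 10 (mod f). (F_19[x]/(f) is a field with 19^3 = 6859 elements since f is irreducible of degree 3.)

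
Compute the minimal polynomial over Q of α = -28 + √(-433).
m_α(x) = x^2 + 56x + 1217

From α + 28 = √(-433), squaring gives (α + 28)^2 = -433, i.e. α^2 + 56α + 784 = -433, so α^2 + 56α + 1217 = 0. The discriminant of x^2 + 56x + 1217 is (56)^2 - 4·(1217) = 3136 - 4868 = -1732, and 4·(-433) is not a perfect square in Q since -433 is squarefree and ≠ 1. Hence x^2 + 56x + 1217 is irreducible over Q and is the minimal polynomial of α.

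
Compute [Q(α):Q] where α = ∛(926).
[Q(α):Q] = 3

The minimal polynomial of α is x^3 - 926, irreducible over Q since 926 is not a perfect cube (so x^3 - 926 has no rational root). Hence [Q(α):Q] = deg(m_α) = 3.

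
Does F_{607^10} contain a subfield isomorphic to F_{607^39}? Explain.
No: F_{607^39} is not a subfield of F_{607^10}

F_{p^m} embeds in F_{p^n} iff m | n. Here 39 ∤ 10 (since 10 = 0·39 + 10 with remainder 10 ≠ 0), so F_{607^39} is not a subfield of F_{607^10}. Equivalently: if it were, the tower law would give 39 = [F_{607^39}:F_607] dividing [F_{607^10}:F_607] = 10, contradiction.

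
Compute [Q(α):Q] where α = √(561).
[Q(α):Q] = 2

[Q(α):Q] equals the degree of the minimal polynomial of α. Here α^2 = 561 and x^2 - 561 is irreducible (d = 561 is squarefree, ≠ 1, hence not a square), so deg(m_α) = 2. Thus [Q(α):Q] = 2.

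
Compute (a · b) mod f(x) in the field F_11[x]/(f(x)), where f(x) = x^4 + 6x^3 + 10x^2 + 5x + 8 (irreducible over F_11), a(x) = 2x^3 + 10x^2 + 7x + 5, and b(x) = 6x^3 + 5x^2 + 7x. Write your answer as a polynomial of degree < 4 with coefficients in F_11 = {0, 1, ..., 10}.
a · b ≡ 8x^3 + 8x^2 + 6x + 5 (mod f(x))

Multiply in F_11[x]: a(x)·b(x) = (2x^3 + 10x^2 + 7x + 5)·(6x^3 + 5x^2 + 7x) = x^6 + 4x^5 + 7x^4 + 3x^3 + 8x^2 + 2x. This has degree ≥ 4, so divide by f(x) over F_11: x^6 + 4x^5 + 7x^4 + 3x^3 + 8x^2 + 2x = (x^2 + 9x + 9)·(x^4 + 6x^3 + 10x^2 + 5x + 8) + (8x^3 + 8x^2 + 6x + 5). Hence a·b ≡ 8x^3 + 8x^2 + 6x + 5 (mod f). (F_11[x]/(f) is a field with 11^4 = 14641 elements since f is irreducible of degree 4.)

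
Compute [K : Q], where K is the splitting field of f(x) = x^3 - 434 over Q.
[K : Q] = 6

The roots of x^3 - 434 are ∛434, ω∛434, ω^2∛434 where ω = e^(2πi/3) is a primitive cube root of unity, so K = Q(∛434, ω). Now [Q(∛434):Q] = 3 (since 434 is not a perfect cube, x^3 - 434 is irreducible) and [Q(ω):Q] = 2. Both 2 and 3 divide [K:Q], and [K:Q] ≤ 3·2 = 6, so [K:Q] = 6. (Equivalently: Q(∛434) ⊂ R but ω ∉ R, so [K : Q(∛434)] = 2.)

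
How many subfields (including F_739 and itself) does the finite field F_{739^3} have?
F_{739^3} has 2 subfields

The subfields of F_{p^n} are exactly the fields F_{p^d} for d | n (each is the fixed field of the unique index-d subgroup of Gal(F_{p^n}/F_p) ≅ Z/nZ). The divisors of n = 3 are {1, 3}, giving 2 subfields: F_{739^1}, F_{739^3}.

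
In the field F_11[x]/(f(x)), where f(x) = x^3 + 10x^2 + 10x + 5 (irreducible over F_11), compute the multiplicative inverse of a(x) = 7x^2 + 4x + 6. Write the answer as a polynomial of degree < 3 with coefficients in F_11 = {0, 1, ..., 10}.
a(x)^(-1) ≡ 4x^2 + 2 (mod f(x))

Since f is irreducible over F_11, F_11[x]/(f) is a field and a(x) ≠ 0 has an inverse. Apply the extended Euclidean algorithm to f(x) and a(x) in F_11[x]: f(x) = (8x)·a(x) + (6x + 5);  a(x) = (3x)·(6x + 5) + (6). The last nonzero remainder is the constant 6 = gcd(f, a) in F_11. Back-substituting through the division chain expresses 6 = s(x)·a(x) + t(x)·f(x) with s(x) ≡ 2x^2 + 1 (mod f), so (2x^2 + 1)·a(x) ≡ 6 (mod f). Multiplying by 6^(-1) ≡ 2 in F_11 gives a(x)^(-1) ≡ 2·(2x^2 + 1) ≡ 4x^2 + 2 (mod f). Check: (7x^2 + 4x + 6)·(4x^2 + 2) = 6x^4 + 5x^3 + 5x^2 + 8x + 1 ≡ 1 (mod x^3 + 10x^2 + 10x + 5).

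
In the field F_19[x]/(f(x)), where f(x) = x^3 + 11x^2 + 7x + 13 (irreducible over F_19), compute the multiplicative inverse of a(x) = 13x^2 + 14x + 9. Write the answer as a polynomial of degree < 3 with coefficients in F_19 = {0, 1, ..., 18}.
a(x)^(-1) ≡ 15x^2 + 15x + 18 (mod f(x))

Since f is irreducible over F_19, F_19[x]/(f) is a field and a(x) ≠ 0 has an inverse. Apply the extended Euclidean algorithm to f(x) and a(x) in F_19[x]: f(x) = (3x + 2)·a(x) + (9x + 14);  a(x) = (12x + 4)·(9x + 14) + (10). The last nonzero remainder is the constant 10 = gcd(f, a) in F_19. Back-substituting through the division chain expresses 10 = s(x)·a(x) + t(x)·f(x) with s(x) ≡ 17x^2 + 17x + 9 (mod f), so (17x^2 + 17x + 9)·a(x) ≡ 10 (mod f). Multiplying by 10^(-1) ≡ 2 in F_19 gives a(x)^(-1) ≡ 2·(17x^2 + 17x + 9) ≡ 15x^2 + 15x + 18 (mod f). Check: (13x^2 + 14x + 9)·(15x^2 + 15x + 18) = 5x^4 + 6x^3 + 9x^2 + 7x + 10 ≡ 1 (mod x^3 + 11x^2 + 7x + 13).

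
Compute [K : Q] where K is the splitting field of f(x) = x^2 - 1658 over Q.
[K : Q] = 2

f(x) = x^2 - 1658 factors as (x - √1658)(x + √1658). The splitting field is K = Q(√1658). Since 1658 is squarefree and > 1, it is not a perfect square, so x^2 - 1658 is irreducible over Q and [Q(√1658) : Q] = 2. Hence [K : Q] = 2.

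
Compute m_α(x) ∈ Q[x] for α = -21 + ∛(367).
m_α(x) = x^3 + 63x^2 + 1323x + 8894

Set β = α + 21 = ∛(367), so β^3 = 367. Then (α + 21)^3 - 367 = 0, i.e. α is a root of g(x) = (x + 21)^3 - 367 = x^3 + 63x^2 + 1323x + 8894. Since g(x) = h(x + 21) where h(x) = x^3 - 367, and h is irreducible over Q (because 367 is not a perfect cube, so h has no rational root, and a monic cubic with no rational root is irreducible), g is also irreducible (irreducibility is preserved under the substitution x → x + 21). Hence m_α(x) = x^3 + 63x^2 + 1323x + 8894.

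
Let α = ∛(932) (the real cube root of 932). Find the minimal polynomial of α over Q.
m_α(x) = x^3 - 932

α satisfies α^3 = 932, so x^3 - 932 annihilates α. By the rational root test, a rational root p/q (in lowest terms) of x^3 - 932 would satisfy p^3 = 932 q^3, forcing q = 1 and p^3 = 932; but 932 is not a perfect cube, contradiction. A monic cubic over Q with no rational root is irreducible (any nontrivial factorization would include a linear factor). Hence x^3 - 932 is the minimal polynomial of α, and in particular [Q(α):Q] = 3.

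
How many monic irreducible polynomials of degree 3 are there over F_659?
There are 95396840 monic irreducible polynomials of degree 3 over F_659

Each element of F_{659^3} that lies in no proper subfield is a root of exactly one monic irreducible of degree 3 over F_659, and each such polynomial has 3 distinct roots in F_{659^3}. By Möbius inversion the count is N_659(3) = (1/3) Σ_{d|3} μ(3/d) · 659^d = (1/3)(μ(3)·659^1 + μ(1)·659^3) = 286190520/3 = 95396840.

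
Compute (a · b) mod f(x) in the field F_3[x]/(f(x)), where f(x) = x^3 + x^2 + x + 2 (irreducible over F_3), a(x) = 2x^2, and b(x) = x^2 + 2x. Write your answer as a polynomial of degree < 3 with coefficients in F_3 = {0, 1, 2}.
a · b ≡ 2x^2 + 2 (mod f(x))

Multiply in F_3[x]: a(x)·b(x) = (2x^2)·(x^2 + 2x) = 2x^4 + x^3. This has degree ≥ 3, so divide by f(x) over F_3: 2x^4 + x^3 = (2x + 2)·(x^3 + x^2 + x + 2) + (2x^2 + 2). Hence a·b ≡ 2x^2 + 2 (mod f). (F_3[x]/(f) is a field with 3^3 = 27 elements since f is irreducible of degree 3.)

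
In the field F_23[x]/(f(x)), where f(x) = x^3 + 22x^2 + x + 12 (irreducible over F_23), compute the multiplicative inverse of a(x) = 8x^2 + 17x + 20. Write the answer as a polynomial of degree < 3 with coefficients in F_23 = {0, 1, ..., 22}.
a(x)^(-1) ≡ 16x^2 + 10x + 4 (mod f(x))

Since f is irreducible over F_23, F_23[x]/(f) is a field and a(x) ≠ 0 has an inverse. Apply the extended Euclidean algorithm to f(x) and a(x) in F_23[x]: f(x) = (3x + 5)·a(x) + (17x + 4);  a(x) = (14x + 18)·(17x + 4) + (17). The last nonzero remainder is the constant 17 = gcd(f, a) in F_23. Back-substituting through the division chain expresses 17 = s(x)·a(x) + t(x)·f(x) with s(x) ≡ 19x^2 + 9x + 22 (mod f), so (19x^2 + 9x + 22)·a(x) ≡ 17 (mod f). Multiplying by 17^(-1) ≡ 19 in F_23 gives a(x)^(-1) ≡ 19·(19x^2 + 9x + 22) ≡ 16x^2 + 10x + 4 (mod f). Check: (8x^2 + 17x + 20)·(16x^2 + 10x + 4) = 13x^4 + 7x^3 + 16x^2 + 15x + 11 ≡ 1 (mod x^3 + 22x^2 + x + 12).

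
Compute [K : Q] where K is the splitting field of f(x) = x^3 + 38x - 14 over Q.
[K : Q] = 6

By the rational root test, any rational root of the monic integer polynomial f(x) = x^3 + 38x - 14 must be an integer dividing the constant term -14, i.e. one of ±{1, 2, 7, 14}. Evaluating: f(1) = 25, f(-1) = -53, f(2) = 70, f(-2) = -98, f(7) = 595, f(-7) = -623, f(14) = 3262, f(-14) = -3290; none is 0, so f has no rational root and is therefore irreducible over Q (a cubic with no linear factor over a field is irreducible). For an irreducible cubic, the Galois group is A_3 or S_3 according as the discriminant disc(f) = -4a^3 - 27b^2 = -4·(38)^3 - 27·(-14)^2 = -224780 is or is not a square in Q. Here disc(f) = -224780 is not a perfect square in Q, so the Galois group of f over Q is not contained in A_3 and must be all of S_3. The splitting field has degree |S_3| = 6 over Q, so [K : Q] = 6.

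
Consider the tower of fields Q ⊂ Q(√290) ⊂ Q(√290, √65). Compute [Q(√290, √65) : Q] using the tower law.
[Q(√290, √65) : Q] = 4

[Q(√290):Q] = 2 (min poly x^2 - 290, irreducible since 290 is squarefree > 1). For the top step, suppose √65 ∈ Q(√290), say √65 = c + d√290 with c, d ∈ Q. Squaring: 65 = c^2 + 290d^2 + 2cd√290. Since √290 ∉ Q this forces 2cd = 0. If d = 0 then √65 = c ∈ Q, contradicting 65 squarefree > 1. If c = 0 then 65 = 290d^2, so 290·65 = (290d)^2 is a perfect square in Q — but 290·65 = 18850 is not a perfect square (since 290 and 65 are distinct squarefree integers). Contradiction. Hence √65 ∉ Q(√290), so x^2 - 65 stays irreducible over Q(√290) and [Q(√290, √65) : Q(√290)] = 2. By the tower law, [Q(√290, √65) : Q] = 2 · 2 = 4.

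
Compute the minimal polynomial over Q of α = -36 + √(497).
m_α(x) = x^2 + 72x + 799

From α + 36 = √(497), squaring gives (α + 36)^2 = 497, i.e. α^2 + 72α + 1296 = 497, so α^2 + 72α + 799 = 0. The discriminant of x^2 + 72x + 799 is (72)^2 - 4·(799) = 5184 - 3196 = 1988, and 4·(497) is not a perfect square in Q since 497 is squarefree and ≠ 1. Hence x^2 + 72x + 799 is irreducible over Q and is the minimal polynomial of α.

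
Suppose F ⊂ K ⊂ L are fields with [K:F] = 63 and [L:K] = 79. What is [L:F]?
[L:F] = 4977

The tower law says that for any tower of field extensions F ⊂ K ⊂ L with finite degrees, [L:F] = [L:K] · [K:F]. Here this gives [L:F] = 79 · 63 = 4977.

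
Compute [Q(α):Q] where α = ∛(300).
[Q(α):Q] = 3

The minimal polynomial of α is x^3 - 300, irreducible over Q since 300 is not a perfect cube (so x^3 - 300 has no rational root). Hence [Q(α):Q] = deg(m_α) = 3.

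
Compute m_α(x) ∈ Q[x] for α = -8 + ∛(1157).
m_α(x) = x^3 + 24x^2 + 192x - 645

Set β = α + 8 = ∛(1157), so β^3 = 1157. Then (α + 8)^3 - 1157 = 0, i.e. α is a root of g(x) = (x + 8)^3 - 1157 = x^3 + 24x^2 + 192x - 645. Since g(x) = h(x + 8) where h(x) = x^3 - 1157, and h is irreducible over Q (because 1157 is not a perfect cube, so h has no rational root, and a monic cubic with no rational root is irreducible), g is also irreducible (irreducibility is preserved under the substitution x → x + 8). Hence m_α(x) = x^3 + 24x^2 + 192x - 645.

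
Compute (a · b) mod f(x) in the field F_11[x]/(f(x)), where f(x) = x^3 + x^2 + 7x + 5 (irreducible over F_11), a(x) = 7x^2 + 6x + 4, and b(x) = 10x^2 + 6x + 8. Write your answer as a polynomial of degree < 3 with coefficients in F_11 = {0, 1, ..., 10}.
a · b ≡ 6x^2 + 4x + 4 (mod f(x))

Multiply in F_11[x]: a(x)·b(x) = (7x^2 + 6x + 4)·(10x^2 + 6x + 8) = 4x^4 + 3x^3 + 6x + 10. This has degree ≥ 3, so divide by f(x) over F_11: 4x^4 + 3x^3 + 6x + 10 = (4x + 10)·(x^3 + x^2 + 7x + 5) + (6x^2 + 4x + 4). Hence a·b ≡ 6x^2 + 4x + 4 (mod f). (F_11[x]/(f) is a field with 11^3 = 1331 elements since f is irreducible of degree 3.)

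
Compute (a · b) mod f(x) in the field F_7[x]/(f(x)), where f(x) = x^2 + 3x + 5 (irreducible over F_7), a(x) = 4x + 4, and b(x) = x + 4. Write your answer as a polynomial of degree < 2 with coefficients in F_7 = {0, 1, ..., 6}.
a · b ≡ x + 3 (mod f(x))

Multiply in F_7[x]: a(x)·b(x) = (4x + 4)·(x + 4) = 4x^2 + 6x + 2. This has degree ≥ 2, so divide by f(x) over F_7: 4x^2 + 6x + 2 = (4)·(x^2 + 3x + 5) + (x + 3). Hence a·b ≡ x + 3 (mod f). (F_7[x]/(f) is a field with 7^2 = 49 elements since f is irreducible of degree 2.)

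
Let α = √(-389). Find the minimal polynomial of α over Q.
m_α(x) = x^2 + 389

α satisfies α^2 + 389 = 0, so x^2 + 389 annihilates α. Since d = -389 is squarefree and ≠ 1, it is not a perfect square in Q, so x^2 + 389 has no rational root and is therefore irreducible over Q (a degree-2 polynomial over a field is irreducible iff it has no root). Hence m_α(x) = x^2 + 389.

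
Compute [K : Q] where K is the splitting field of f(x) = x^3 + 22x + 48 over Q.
[K : Q] = 6

By the rational root test, any rational root of the monic integer polynomial f(x) = x^3 + 22x + 48 must be an integer dividing the constant term 48, i.e. one of ±{1, 2, 3, 4, 6, 8, 12, 16, 24, 48}. Evaluating: f(1) = 71, f(-1) = 25, f(2) = 100, f(-2) = -4, f(3) = 141, f(-3) = -45, f(4) = 200, f(-4) = -104, f(6) = 396, f(-6) = -300, f(8) = 736, f(-8) = -640, f(12) = 2040, f(-12) = -1944, f(16) = 4496, f(-16) = -4400, f(24) = 14400, f(-24) = -14304, f(48) = 111696, f(-48) = -111600; none is 0, so f has no rational root and is therefore irreducible over Q (a cubic with no linear factor over a field is irreducible). For an irreducible cubic, the Galois group is A_3 or S_3 according as the discriminant disc(f) = -4a^3 - 27b^2 = -4·(22)^3 - 27·(48)^2 = -104800 is or is not a square in Q. Here disc(f) = -104800 is not a perfect square in Q, so the Galois group of f over Q is not contained in A_3 and must be all of S_3. The splitting field has degree |S_3| = 6 over Q, so [K : Q] = 6.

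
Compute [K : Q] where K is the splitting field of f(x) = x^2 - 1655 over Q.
[K : Q] = 2

f(x) = x^2 - 1655 factors as (x - √1655)(x + √1655). The splitting field is K = Q(√1655). Since 1655 is squarefree and > 1, it is not a perfect square, so x^2 - 1655 is irreducible over Q and [Q(√1655) : Q] = 2. Hence [K : Q] = 2.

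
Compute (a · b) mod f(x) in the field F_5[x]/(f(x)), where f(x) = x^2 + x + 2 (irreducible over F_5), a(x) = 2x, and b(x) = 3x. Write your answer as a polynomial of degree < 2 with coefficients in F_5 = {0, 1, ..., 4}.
a · b ≡ 4x + 3 (mod f(x))

Multiply in F_5[x]: a(x)·b(x) = (2x)·(3x) = x^2. This has degree ≥ 2, so divide by f(x) over F_5: x^2 = (1)·(x^2 + x + 2) + (4x + 3). Hence a·b ≡ 4x + 3 (mod f). (F_5[x]/(f) is a field with 5^2 = 25 elements since f is irreducible of degree 2.)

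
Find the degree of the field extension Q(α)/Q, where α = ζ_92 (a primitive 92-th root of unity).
[Q(α):Q] = 44

The minimal polynomial of ζ_92 over Q is the 92-th cyclotomic polynomial Φ_92(x), which is irreducible over Q and has degree φ(92) = 44. Hence [Q(α):Q] = φ(92) = 44.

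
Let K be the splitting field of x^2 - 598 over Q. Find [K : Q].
[K : Q] = 2

f(x) = x^2 - 598 factors as (x - √598)(x + √598). The splitting field is K = Q(√598). Since 598 is squarefree and > 1, it is not a perfect square, so x^2 - 598 is irreducible over Q and [Q(√598) : Q] = 2. Hence [K : Q] = 2.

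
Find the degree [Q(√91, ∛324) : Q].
[Q(√91, ∛324) : Q] = 6

Let L = Q(√91, ∛324). Since Q(√91) ⊂ L and [Q(√91):Q] = 2, the tower law gives 2 | [L:Q]. Likewise Q(∛324) ⊂ L with [Q(∛324):Q] = 3 (because 324 is not a perfect cube), so 3 | [L:Q]. As gcd(2,3) = 1, [L:Q] is divisible by 6. Conversely L is generated over Q by √91 and ∛324, so [L:Q] ≤ 2·3 = 6. Therefore [Q(√91, ∛324) : Q] = 6.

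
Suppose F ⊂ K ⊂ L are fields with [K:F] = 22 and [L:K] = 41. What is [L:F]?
[L:F] = 902

The tower law says that for any tower of field extensions F ⊂ K ⊂ L with finite degrees, [L:F] = [L:K] · [K:F]. Here this gives [L:F] = 41 · 22 = 902.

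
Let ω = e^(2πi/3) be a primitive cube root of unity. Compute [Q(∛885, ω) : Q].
[Q(∛885, ω) : Q] = 6

[Q(∛885):Q] = 3 (min poly x^3 - 885, irreducible since 885 is not a perfect cube). [Q(ω):Q] = 2 (min poly x^2 + x + 1). Since Q(∛885) ⊂ R and ω ∉ R, we have ω ∉ Q(∛885), so x^2 + x + 1 remains irreducible over Q(∛885) and [Q(∛885, ω) : Q(∛885)] = 2. By the tower law, [Q(∛885, ω) : Q] = 3 · 2 = 6. (In fact Q(∛885, ω) is the splitting field of x^3 - 885 over Q.)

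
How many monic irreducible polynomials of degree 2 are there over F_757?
There are 286146 monic irreducible polynomials of degree 2 over F_757

Each element of F_{757^2} that lies in no proper subfield is a root of exactly one monic irreducible of degree 2 over F_757, and each such polynomial has 2 distinct roots in F_{757^2}. By Möbius inversion the count is N_757(2) = (1/2) Σ_{d|2} μ(2/d) · 757^d = (1/2)(μ(2)·757^1 + μ(1)·757^2) = 572292/2 = 286146.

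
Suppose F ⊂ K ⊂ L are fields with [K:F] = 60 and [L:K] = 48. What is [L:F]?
[L:F] = 2880

The tower law says that for any tower of field extensions F ⊂ K ⊂ L with finite degrees, [L:F] = [L:K] · [K:F]. Here this gives [L:F] = 48 · 60 = 2880.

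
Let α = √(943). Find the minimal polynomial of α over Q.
m_α(x) = x^2 - 943

α satisfies α^2 - 943 = 0, so x^2 - 943 annihilates α. Since d = 943 is squarefree and ≠ 1, it is not a perfect square in Q, so x^2 - 943 has no rational root and is therefore irreducible over Q (a degree-2 polynomial over a field is irreducible iff it has no root). Hence m_α(x) = x^2 - 943.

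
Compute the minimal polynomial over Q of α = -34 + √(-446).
m_α(x) = x^2 + 68x + 1602

From α + 34 = √(-446), squaring gives (α + 34)^2 = -446, i.e. α^2 + 68α + 1156 = -446, so α^2 + 68α + 1602 = 0. The discriminant of x^2 + 68x + 1602 is (68)^2 - 4·(1602) = 4624 - 6408 = -1784, and 4·(-446) is not a perfect square in Q since -446 is squarefree and ≠ 1. Hence x^2 + 68x + 1602 is irreducible over Q and is the minimal polynomial of α.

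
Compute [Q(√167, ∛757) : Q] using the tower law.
[Q(√167, ∛757) : Q] = 6

Let L = Q(√167, ∛757). Since Q(√167) ⊂ L and [Q(√167):Q] = 2, the tower law gives 2 | [L:Q]. Likewise Q(∛757) ⊂ L with [Q(∛757):Q] = 3 (because 757 is not a perfect cube), so 3 | [L:Q]. As gcd(2,3) = 1, [L:Q] is divisible by 6. Conversely L is generated over Q by √167 and ∛757, so [L:Q] ≤ 2·3 = 6. Therefore [Q(√167, ∛757) : Q] = 6.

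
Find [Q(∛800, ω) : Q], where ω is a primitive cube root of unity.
[Q(∛800, ω) : Q] = 6

[Q(∛800):Q] = 3 (min poly x^3 - 800, irreducible since 800 is not a perfect cube). [Q(ω):Q] = 2 (min poly x^2 + x + 1). Since Q(∛800) ⊂ R and ω ∉ R, we have ω ∉ Q(∛800), so x^2 + x + 1 remains irreducible over Q(∛800) and [Q(∛800, ω) : Q(∛800)] = 2. By the tower law, [Q(∛800, ω) : Q] = 3 · 2 = 6. (In fact Q(∛800, ω) is the splitting field of x^3 - 800 over Q.)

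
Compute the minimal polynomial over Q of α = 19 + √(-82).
m_α(x) = x^2 - 38x + 443

From α - 19 = √(-82), squaring gives (α - 19)^2 = -82, i.e. α^2 - 38α + 361 = -82, so α^2 - 38α + 443 = 0. The discriminant of x^2 - 38x + 443 is (-38)^2 - 4·(443) = 1444 - 1772 = -328, and 4·(-82) is not a perfect square in Q since -82 is squarefree and ≠ 1. Hence x^2 - 38x + 443 is irreducible over Q and is the minimal polynomial of α.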